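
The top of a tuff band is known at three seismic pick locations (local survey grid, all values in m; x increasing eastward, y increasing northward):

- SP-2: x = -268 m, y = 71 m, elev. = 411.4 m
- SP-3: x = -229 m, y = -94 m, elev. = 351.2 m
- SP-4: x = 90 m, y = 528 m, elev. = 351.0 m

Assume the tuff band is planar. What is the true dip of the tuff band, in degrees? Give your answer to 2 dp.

28.71°

Two edge vectors: SP-2→SP-3 = (39, -165, -60.2), SP-2→SP-4 = (358, 457, -60.4).
Normal n = (SP-2→SP-3) × (SP-2→SP-4) = (37477.4, -19196, 76893).
So ∂z/∂x = −n_x/n_z = −0.48740 and ∂z/∂y = −n_y/n_z = 0.24965.
Gradient magnitude |∇z| = √(a² + b²) = √(0.23756 + 0.06232) = 0.54761.
True dip = arctan(0.54761) = 28.71°, dipping toward ESE (azimuth ≈ 117°).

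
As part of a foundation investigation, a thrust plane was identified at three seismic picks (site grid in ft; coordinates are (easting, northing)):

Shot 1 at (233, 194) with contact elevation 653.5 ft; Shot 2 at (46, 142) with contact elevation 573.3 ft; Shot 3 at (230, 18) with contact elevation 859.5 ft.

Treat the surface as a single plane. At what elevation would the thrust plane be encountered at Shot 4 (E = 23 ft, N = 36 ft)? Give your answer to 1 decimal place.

Two edge vectors: Shot 1→Shot 2 = (-187, -52, -80.2), Shot 1→Shot 3 = (-3, -176, 206).
Normal n = (Shot 1→Shot 2) × (Shot 1→Shot 3) = (-24827.2, 38762.6, 32756).
So ∂z/∂E = −n_x/n_z = 0.75794 and ∂z/∂N = −n_y/n_z = −1.18337.
Intercept c from Shot 1: 653.5 − 176.60 + 229.57 = 706.47.
At (23, 36): z = 17.4 − 42.6 + 706.47 = 681.3 ft.

681.3 ft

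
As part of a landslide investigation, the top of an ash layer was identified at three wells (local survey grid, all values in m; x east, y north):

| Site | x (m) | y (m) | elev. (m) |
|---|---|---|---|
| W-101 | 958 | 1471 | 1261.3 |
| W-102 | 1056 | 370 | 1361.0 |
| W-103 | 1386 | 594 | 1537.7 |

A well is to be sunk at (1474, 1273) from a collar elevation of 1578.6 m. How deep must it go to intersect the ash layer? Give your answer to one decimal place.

Let the plane be z = a·x + b·y + c.
W-102−W-101: 98a − 1101b = 99.7;  W-103−W-101: 428a − 877b = 276.4.
Solving gives a = 0.562911, b = −0.040449.
Then c = 1261.3 − a·958 − b·1471 = 781.53.
At (1474, 1273): z_contact = 829.73 − 51.49 + 781.53 = 1559.77 m.
Depth below ground = 1578.6 − 1559.77 = 18.8 m.

18.8 m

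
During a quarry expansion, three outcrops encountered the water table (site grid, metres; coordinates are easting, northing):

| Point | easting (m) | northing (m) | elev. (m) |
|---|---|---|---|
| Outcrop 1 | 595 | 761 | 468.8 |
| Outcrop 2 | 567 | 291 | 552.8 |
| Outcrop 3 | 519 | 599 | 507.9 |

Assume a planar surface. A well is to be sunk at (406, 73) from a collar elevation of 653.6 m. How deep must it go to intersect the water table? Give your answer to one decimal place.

39.2 m

Two edge vectors: Outcrop 1→Outcrop 2 = (-28, -470, 84), Outcrop 1→Outcrop 3 = (-76, -162, 39.1).
Normal n = (Outcrop 1→Outcrop 2) × (Outcrop 1→Outcrop 3) = (-4769, -5289.2, -31184).
So ∂z/∂easting = −n_x/n_z = −0.15293 and ∂z/∂northing = −n_y/n_z = −0.16961.
Intercept c from Outcrop 1: 468.8 + 90.99 + 129.08 = 688.87.
At (406, 73): z_contact = −62.09 − 12.38 + 688.87 = 614.40 m.
Depth below ground = 653.6 − 614.40 = 39.2 m.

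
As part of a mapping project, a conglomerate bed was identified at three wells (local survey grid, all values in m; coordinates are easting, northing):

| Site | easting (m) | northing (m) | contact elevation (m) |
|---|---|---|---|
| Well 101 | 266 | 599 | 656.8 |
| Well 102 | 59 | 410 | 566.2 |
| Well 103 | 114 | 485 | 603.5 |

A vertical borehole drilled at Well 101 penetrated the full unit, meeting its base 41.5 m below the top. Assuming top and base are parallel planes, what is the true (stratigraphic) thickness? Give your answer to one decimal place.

36.6 m

Two edge vectors: Well 101→Well 102 = (-207, -189, -90.6), Well 101→Well 103 = (-152, -114, -53.3).
Normal n = (Well 101→Well 102) × (Well 101→Well 103) = (-254.7, 2738.1, -5130).
So ∂z/∂easting = −n_x/n_z = −0.04965 and ∂z/∂northing = −n_y/n_z = 0.53374.
|∇z| = √(a²+b²) = 0.53605, so dip δ = arctan(0.53605) = 28.19°.
True thickness = vertical thickness × cos δ = 41.5 × cos 28.19° = 36.6 m.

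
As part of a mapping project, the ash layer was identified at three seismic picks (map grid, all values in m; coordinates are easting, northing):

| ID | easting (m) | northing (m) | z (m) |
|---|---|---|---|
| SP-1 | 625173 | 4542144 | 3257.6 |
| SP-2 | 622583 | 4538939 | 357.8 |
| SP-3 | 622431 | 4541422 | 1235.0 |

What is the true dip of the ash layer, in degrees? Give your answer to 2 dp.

36.72°

Let the plane be z = a·easting + b·northing + c.
SP-2−SP-1: −2590a − 3205b = −2899.8;  SP-3−SP-1: −2742a − 722b = −2022.6.
Solving gives a = 0.63439, b = 0.39212.
Gradient magnitude |∇z| = √(a² + b²) = √(0.40245 + 0.15376) = 0.74579.
True dip = arctan(0.74579) = 36.72°, dipping toward WSW (azimuth ≈ 238°).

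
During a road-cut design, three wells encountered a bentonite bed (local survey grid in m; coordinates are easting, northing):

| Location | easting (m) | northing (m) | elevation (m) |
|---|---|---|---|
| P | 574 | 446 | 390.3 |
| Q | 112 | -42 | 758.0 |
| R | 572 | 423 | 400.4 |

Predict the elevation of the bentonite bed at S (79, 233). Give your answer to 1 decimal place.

658.0 m

Two edge vectors: P→Q = (-462, -488, 367.7), P→R = (-2, -23, 10.1).
Normal n = (P→Q) × (P→R) = (3528.3, 3930.8, 9650).
So ∂z/∂easting = −n_x/n_z = −0.36563 and ∂z/∂northing = −n_y/n_z = −0.40734.
Intercept c from P: 390.3 + 209.87 + 181.67 = 781.84.
At (79, 233): z = −28.9 − 94.9 + 781.84 = 658.0 m.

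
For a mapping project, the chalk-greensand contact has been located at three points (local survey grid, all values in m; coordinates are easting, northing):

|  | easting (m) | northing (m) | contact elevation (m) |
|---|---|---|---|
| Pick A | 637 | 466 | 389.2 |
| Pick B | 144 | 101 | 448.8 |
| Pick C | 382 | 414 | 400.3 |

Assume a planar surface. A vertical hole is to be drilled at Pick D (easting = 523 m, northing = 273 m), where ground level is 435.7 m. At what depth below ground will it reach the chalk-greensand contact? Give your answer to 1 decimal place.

Two edge vectors: Pick A→Pick B = (-493, -365, 59.6), Pick A→Pick C = (-255, -52, 11.1).
Normal n = (Pick A→Pick B) × (Pick A→Pick C) = (-952.3, -9725.7, -67439).
So ∂z/∂easting = −n_x/n_z = −0.01412 and ∂z/∂northing = −n_y/n_z = −0.14421.
Intercept c from Pick A: 389.2 + 9.00 + 67.20 = 465.40.
At (523, 273): z_contact = −7.39 − 39.37 + 465.40 = 418.64 m.
Depth below ground = 435.7 − 418.64 = 17.1 m.

17.1 m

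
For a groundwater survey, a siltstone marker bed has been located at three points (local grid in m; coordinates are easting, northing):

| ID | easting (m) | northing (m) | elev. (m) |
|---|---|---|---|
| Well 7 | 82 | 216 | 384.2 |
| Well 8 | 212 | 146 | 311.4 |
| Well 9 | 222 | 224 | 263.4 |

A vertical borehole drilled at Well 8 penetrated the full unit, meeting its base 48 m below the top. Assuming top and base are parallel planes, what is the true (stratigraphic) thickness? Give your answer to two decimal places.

Two edge vectors: Well 7→Well 8 = (130, -70, -72.8), Well 7→Well 9 = (140, 8, -120.8).
Normal n = (Well 7→Well 8) × (Well 7→Well 9) = (9038.4, 5512, 10840).
So ∂z/∂easting = −n_x/n_z = −0.83380 and ∂z/∂northing = −n_y/n_z = −0.50849.
|∇z| = √(a²+b²) = 0.97662, so dip δ = arctan(0.97662) = 44.32°.
True thickness = vertical thickness × cos δ = 48 × cos 44.32° = 34.34 m.

34.34 m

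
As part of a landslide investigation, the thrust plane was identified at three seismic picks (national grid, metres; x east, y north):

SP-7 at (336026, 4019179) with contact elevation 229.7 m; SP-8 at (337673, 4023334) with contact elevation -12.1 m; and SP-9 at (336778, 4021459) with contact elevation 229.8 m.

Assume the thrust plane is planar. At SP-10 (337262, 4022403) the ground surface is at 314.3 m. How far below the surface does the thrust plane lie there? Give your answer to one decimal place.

235.5 m

Two edge vectors: SP-7→SP-8 = (1647, 4155, -241.8), SP-7→SP-9 = (752, 2280, 0.1).
Normal n = (SP-7→SP-8) × (SP-7→SP-9) = (551719.5, -181998.3, 630600).
So ∂z/∂x = −n_x/n_z = −0.874911989 and ∂z/∂y = −n_y/n_z = 0.288611323.
Intercept c from SP-7: 229.7 + 293993.18 − 1159980.57 = −865757.69.
At (337262, 4022403): z_contact = −295074.57 + 1160911.05 − 865757.69 = 78.79 m.
Depth below ground = 314.3 − 78.79 = 235.5 m.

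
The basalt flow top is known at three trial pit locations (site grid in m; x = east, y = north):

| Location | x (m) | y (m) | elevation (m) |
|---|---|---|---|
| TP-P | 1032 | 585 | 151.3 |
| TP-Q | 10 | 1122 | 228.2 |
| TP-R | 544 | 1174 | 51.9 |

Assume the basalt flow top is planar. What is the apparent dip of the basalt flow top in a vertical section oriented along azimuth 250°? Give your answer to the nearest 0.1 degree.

Let the plane be z = a·x + b·y + c.
TP-Q−TP-P: −1022a + 537b = 76.9;  TP-R−TP-P: −488a + 589b = −99.4.
Solving gives a = −0.29030, b = −0.40928.
Unit vector along 250° is (sin 250°, cos 250°) = (-0.9397, -0.3420).
Slope in that direction = a·(-0.9397) + b·(-0.3420) = 0.41277.
Apparent dip = arctan|0.41277| = 22.4° (true dip is 26.6°, so apparent ≤ true as expected).

22.4°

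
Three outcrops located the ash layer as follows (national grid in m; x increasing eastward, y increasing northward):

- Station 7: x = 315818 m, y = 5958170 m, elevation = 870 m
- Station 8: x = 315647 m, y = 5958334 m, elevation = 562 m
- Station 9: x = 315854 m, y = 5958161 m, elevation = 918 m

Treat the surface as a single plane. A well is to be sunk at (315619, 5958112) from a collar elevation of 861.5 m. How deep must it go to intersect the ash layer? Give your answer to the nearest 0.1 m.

185.7 m

Let the plane be z = a·x + b·y + c.
Station 8−Station 7: −171a + 164b = −308;  Station 9−Station 7: 36a − 9b = 48.
Solving gives a = 1.168384880, b = −0.659793814.
Then c = 870 − a·315818 − b·5958170 = 3563036.74.
At (315619, 5958112): z_contact = 368764.47 − 3931125.44 + 3563036.74 = 675.76 m.
Depth below ground = 861.5 − 675.76 = 185.7 m.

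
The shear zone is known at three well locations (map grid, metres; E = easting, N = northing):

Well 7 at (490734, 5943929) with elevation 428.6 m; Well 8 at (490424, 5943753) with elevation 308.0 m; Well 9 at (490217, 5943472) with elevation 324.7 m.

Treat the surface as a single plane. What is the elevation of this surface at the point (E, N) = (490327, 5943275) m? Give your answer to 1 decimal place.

521.8 m

Two edge vectors: Well 7→Well 8 = (-310, -176, -120.6), Well 7→Well 9 = (-517, -457, -103.9).
Normal n = (Well 7→Well 8) × (Well 7→Well 9) = (-36827.8, 30141.2, 50678).
So ∂z/∂E = −n_x/n_z = 0.726701922 and ∂z/∂N = −n_y/n_z = −0.594759067.
Intercept c from Well 7: 428.6 − 356617.34 + 3535205.67 = 3179016.93.
At (490327, 5943275): z = 356321.6 − 3534816.7 + 3179016.93 = 521.8 m.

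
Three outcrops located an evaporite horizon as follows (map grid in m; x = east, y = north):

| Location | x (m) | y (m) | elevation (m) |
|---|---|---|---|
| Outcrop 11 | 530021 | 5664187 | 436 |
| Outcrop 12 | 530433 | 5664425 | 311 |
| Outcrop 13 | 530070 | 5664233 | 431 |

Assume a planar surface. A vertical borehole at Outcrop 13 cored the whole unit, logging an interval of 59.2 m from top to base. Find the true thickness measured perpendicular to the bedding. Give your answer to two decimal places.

Let the plane be z = a·x + b·y + c.
Outcrop 12−Outcrop 11: 412a + 238b = −125;  Outcrop 13−Outcrop 11: 49a + 46b = −5.
Solving gives a = −0.62551, b = 0.55761.
|∇z| = √(a²+b²) = 0.83797, so dip δ = arctan(0.83797) = 39.96°.
True thickness = vertical thickness × cos δ = 59.2 × cos 39.96° = 45.37 m.

45.37 m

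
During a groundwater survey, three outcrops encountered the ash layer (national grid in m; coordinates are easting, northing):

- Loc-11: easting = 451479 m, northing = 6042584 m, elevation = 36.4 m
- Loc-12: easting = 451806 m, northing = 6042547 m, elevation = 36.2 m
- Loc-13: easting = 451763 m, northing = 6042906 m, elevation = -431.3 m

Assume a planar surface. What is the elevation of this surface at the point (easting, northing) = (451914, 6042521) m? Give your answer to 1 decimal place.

Two edge vectors: Loc-11→Loc-12 = (327, -37, -0.2), Loc-11→Loc-13 = (284, 322, -467.7).
Normal n = (Loc-11→Loc-12) × (Loc-11→Loc-13) = (17369.3, 152881.1, 115802).
So ∂z/∂easting = −n_x/n_z = −0.149991365 and ∂z/∂northing = −n_y/n_z = −1.320193952.
Intercept c from Loc-11: 36.4 + 67717.95 + 7977382.85 = 8045137.20.
At (451914, 6042521): z = −67783.2 − 7977299.7 + 8045137.20 = 54.3 m.

54.3 m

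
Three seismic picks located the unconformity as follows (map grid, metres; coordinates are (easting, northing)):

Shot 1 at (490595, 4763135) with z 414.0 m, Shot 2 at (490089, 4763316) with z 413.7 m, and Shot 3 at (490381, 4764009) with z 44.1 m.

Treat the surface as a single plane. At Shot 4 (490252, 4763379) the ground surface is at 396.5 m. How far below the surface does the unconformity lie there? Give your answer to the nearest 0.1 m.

Two edge vectors: Shot 1→Shot 2 = (-506, 181, -0.3), Shot 1→Shot 3 = (-214, 874, -369.9).
Normal n = (Shot 1→Shot 2) × (Shot 1→Shot 3) = (-66689.7, -187105.2, -403510).
So ∂z/∂E = −n_x/n_z = −0.165273971 and ∂z/∂N = −n_y/n_z = −0.463694084.
Intercept c from Shot 1: 414 + 81082.58 + 2208637.52 = 2290134.11.
At (490252, 4763379): z_contact = −81025.89 − 2208750.66 + 2290134.11 = 357.55 m.
Depth below ground = 396.5 − 357.55 = 39.0 m.

39.0 m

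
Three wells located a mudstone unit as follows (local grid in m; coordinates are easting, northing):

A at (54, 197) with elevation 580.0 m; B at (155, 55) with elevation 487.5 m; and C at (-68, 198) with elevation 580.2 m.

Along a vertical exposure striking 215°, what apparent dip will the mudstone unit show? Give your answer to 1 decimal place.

Two edge vectors: A→B = (101, -142, -92.5), A→C = (-122, 1, 0.2).
Normal n = (A→B) × (A→C) = (64.1, 11264.8, -17223).
So ∂z/∂easting = −n_x/n_z = 0.00372 and ∂z/∂northing = −n_y/n_z = 0.65406.
Unit vector along 215° is (sin 215°, cos 215°) = (-0.5736, -0.8192).
Slope in that direction = a·(-0.5736) + b·(-0.8192) = −0.53791.
Apparent dip = arctan|0.53791| = 28.3° (true dip is 33.2°, so apparent ≤ true as expected).

28.3°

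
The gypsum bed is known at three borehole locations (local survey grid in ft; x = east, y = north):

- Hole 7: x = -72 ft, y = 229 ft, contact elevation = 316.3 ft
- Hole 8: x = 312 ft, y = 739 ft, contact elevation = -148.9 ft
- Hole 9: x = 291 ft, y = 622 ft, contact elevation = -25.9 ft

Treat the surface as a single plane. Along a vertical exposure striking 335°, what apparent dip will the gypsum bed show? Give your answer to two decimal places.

47.59°

Two edge vectors: Hole 7→Hole 8 = (384, 510, -465.2), Hole 7→Hole 9 = (363, 393, -342.2).
Normal n = (Hole 7→Hole 8) × (Hole 7→Hole 9) = (8301.6, -37462.8, -34218).
So ∂z/∂x = −n_x/n_z = 0.24261 and ∂z/∂y = −n_y/n_z = −1.09483.
Unit vector along 335° is (sin 335°, cos 335°) = (-0.4226, 0.9063).
Slope in that direction = a·(-0.4226) + b·(0.9063) = −1.09478.
Apparent dip = arctan|1.09478| = 47.59° (true dip is 48.3°, so apparent ≤ true as expected).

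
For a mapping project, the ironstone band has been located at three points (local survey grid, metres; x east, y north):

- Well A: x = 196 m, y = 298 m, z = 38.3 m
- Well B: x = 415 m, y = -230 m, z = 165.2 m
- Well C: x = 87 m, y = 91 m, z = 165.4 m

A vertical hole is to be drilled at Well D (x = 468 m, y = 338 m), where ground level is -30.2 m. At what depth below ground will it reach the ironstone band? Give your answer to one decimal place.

55.7 m

Two edge vectors: Well A→Well B = (219, -528, 126.9), Well A→Well C = (-109, -207, 127.1).
Normal n = (Well A→Well B) × (Well A→Well C) = (-40840.5, -41667, -102885).
So ∂z/∂x = −n_x/n_z = −0.39695 and ∂z/∂y = −n_y/n_z = −0.40499.
Intercept c from Well A: 38.3 + 77.80 + 120.69 = 236.79.
At (468, 338): z_contact = −185.77 − 136.89 + 236.79 = -85.87 m.
Depth below ground = -30.2 − (-85.87) = 55.7 m.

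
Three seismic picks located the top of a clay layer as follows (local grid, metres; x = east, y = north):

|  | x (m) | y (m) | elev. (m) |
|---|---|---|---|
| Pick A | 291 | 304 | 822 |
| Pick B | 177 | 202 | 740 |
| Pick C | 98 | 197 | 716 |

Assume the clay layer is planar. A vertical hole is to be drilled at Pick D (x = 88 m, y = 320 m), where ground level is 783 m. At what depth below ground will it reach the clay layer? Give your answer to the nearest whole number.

8 m

Two edge vectors: Pick A→Pick B = (-114, -102, -82), Pick A→Pick C = (-193, -107, -106).
Normal n = (Pick A→Pick B) × (Pick A→Pick C) = (2038, 3742, -7488).
So ∂z/∂x = −n_x/n_z = 0.27217 and ∂z/∂y = −n_y/n_z = 0.49973.
Intercept c from Pick A: 822 − 79.20 − 151.92 = 590.88.
At (88, 320): z_contact = 24.0 + 159.9 + 590.88 = 774.7 m.
Depth below ground = 783 − 774.7 = 8 m.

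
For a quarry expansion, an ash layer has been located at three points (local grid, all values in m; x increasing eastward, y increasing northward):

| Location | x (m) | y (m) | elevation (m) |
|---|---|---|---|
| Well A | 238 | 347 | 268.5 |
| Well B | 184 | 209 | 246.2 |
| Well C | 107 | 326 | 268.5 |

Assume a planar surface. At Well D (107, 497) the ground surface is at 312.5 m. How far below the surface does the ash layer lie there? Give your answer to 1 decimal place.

14.5 m

Two edge vectors: Well A→Well B = (-54, -138, -22.3), Well A→Well C = (-131, -21, 0).
Normal n = (Well A→Well B) × (Well A→Well C) = (-468.3, 2921.3, -16944).
So ∂z/∂x = −n_x/n_z = −0.02764 and ∂z/∂y = −n_y/n_z = 0.17241.
Intercept c from Well A: 268.5 + 6.58 − 59.83 = 215.25.
At (107, 497): z_contact = −2.96 + 85.69 + 215.25 = 297.98 m.
Depth below ground = 312.5 − 297.98 = 14.5 m.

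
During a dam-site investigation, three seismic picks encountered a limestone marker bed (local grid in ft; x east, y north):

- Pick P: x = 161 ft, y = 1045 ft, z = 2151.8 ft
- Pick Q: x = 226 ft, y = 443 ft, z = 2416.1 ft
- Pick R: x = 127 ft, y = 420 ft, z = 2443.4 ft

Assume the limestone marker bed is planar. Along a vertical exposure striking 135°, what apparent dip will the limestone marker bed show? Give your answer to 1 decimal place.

11.5°

Two edge vectors: Pick P→Pick Q = (65, -602, 264.3), Pick P→Pick R = (-34, -625, 291.6).
Normal n = (Pick P→Pick Q) × (Pick P→Pick R) = (-10355.7, -27940.2, -61093).
So ∂z/∂x = −n_x/n_z = −0.16951 and ∂z/∂y = −n_y/n_z = −0.45734.
Unit vector along 135° is (sin 135°, cos 135°) = (0.7071, -0.7071).
Slope in that direction = a·(0.7071) + b·(-0.7071) = 0.20353.
Apparent dip = arctan|0.20353| = 11.5° (true dip is 26.0°, so apparent ≤ true as expected).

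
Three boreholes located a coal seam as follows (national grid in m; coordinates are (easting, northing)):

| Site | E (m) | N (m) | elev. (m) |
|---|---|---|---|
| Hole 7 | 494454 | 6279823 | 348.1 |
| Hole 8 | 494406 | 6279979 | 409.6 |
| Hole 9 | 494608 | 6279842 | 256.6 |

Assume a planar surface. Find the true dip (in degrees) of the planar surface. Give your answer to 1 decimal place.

Let the plane be z = a·E + b·N + c.
Hole 8−Hole 7: −48a + 156b = 61.5;  Hole 9−Hole 7: 154a + 19b = −91.5.
Solving gives a = −0.61929, b = 0.20368.
Gradient magnitude |∇z| = √(a² + b²) = √(0.38351 + 0.04149) = 0.65192.
True dip = arctan(0.65192) = 33.1°, dipping toward ESE (azimuth ≈ 108°).

33.1°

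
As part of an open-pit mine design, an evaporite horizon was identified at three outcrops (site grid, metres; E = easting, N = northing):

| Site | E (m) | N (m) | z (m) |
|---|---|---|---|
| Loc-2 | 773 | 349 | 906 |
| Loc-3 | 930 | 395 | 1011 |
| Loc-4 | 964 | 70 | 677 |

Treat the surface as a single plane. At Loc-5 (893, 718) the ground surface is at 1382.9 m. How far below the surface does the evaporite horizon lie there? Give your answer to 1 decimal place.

Two edge vectors: Loc-2→Loc-3 = (157, 46, 105), Loc-2→Loc-4 = (191, -279, -229).
Normal n = (Loc-2→Loc-3) × (Loc-2→Loc-4) = (18761, 56008, -52589).
So ∂z/∂E = −n_x/n_z = 0.35675 and ∂z/∂N = −n_y/n_z = 1.06501.
Intercept c from Loc-2: 906 − 275.77 − 371.69 = 258.54.
At (893, 718): z_contact = 318.58 + 764.68 + 258.54 = 1341.80 m.
Depth below ground = 1382.9 − 1341.80 = 41.1 m.

41.1 m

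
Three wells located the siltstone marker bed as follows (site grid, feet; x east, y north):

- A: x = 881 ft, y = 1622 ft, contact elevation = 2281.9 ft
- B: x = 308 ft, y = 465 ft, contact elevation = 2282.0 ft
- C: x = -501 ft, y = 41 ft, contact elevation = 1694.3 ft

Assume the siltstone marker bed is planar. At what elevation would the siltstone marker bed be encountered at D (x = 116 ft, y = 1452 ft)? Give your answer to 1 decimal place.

1613.9 ft

Let the plane be z = a·x + b·y + c.
B−A: −573a − 1157b = 0.1;  C−A: −1382a − 1581b = −587.6.
Solving gives a = 0.981171, b = −0.486008.
Then c = 2281.9 − a·881 − b·1622 = 2205.79.
At (116, 1452): z = 113.8 − 705.7 + 2205.79 = 1613.9 ft.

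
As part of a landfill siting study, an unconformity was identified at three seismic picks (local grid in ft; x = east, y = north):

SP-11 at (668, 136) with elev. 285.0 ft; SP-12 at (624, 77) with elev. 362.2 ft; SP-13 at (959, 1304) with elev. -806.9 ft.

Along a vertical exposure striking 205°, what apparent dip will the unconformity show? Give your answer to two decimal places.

44.87°

Two edge vectors: SP-11→SP-12 = (-44, -59, 77.2), SP-11→SP-13 = (291, 1168, -1091.9).
Normal n = (SP-11→SP-12) × (SP-11→SP-13) = (-25747.5, -25578.4, -34223).
So ∂z/∂x = −n_x/n_z = −0.75234 and ∂z/∂y = −n_y/n_z = −0.74740.
Unit vector along 205° is (sin 205°, cos 205°) = (-0.4226, -0.9063).
Slope in that direction = a·(-0.4226) + b·(-0.9063) = 0.99533.
Apparent dip = arctan|0.99533| = 44.87° (true dip is 46.7°, so apparent ≤ true as expected).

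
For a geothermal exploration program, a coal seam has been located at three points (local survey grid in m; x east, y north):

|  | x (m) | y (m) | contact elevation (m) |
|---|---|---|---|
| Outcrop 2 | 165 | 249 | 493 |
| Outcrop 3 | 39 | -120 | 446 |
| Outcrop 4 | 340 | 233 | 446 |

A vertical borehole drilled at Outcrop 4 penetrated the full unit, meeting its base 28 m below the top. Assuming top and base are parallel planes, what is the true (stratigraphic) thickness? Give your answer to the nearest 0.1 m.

26.6 m

Let the plane be z = a·x + b·y + c.
Outcrop 3−Outcrop 2: −126a − 369b = −47;  Outcrop 4−Outcrop 2: 175a − 16b = −47.
Solving gives a = −0.24915, b = 0.21245.
|∇z| = √(a²+b²) = 0.32743, so dip δ = arctan(0.32743) = 18.13°.
True thickness = vertical thickness × cos δ = 28 × cos 18.13° = 26.6 m.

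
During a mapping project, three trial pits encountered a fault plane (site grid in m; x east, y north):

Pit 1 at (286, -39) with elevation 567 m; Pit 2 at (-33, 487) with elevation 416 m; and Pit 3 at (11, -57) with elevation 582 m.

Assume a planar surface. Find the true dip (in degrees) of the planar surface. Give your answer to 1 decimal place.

Let the plane be z = a·x + b·y + c.
Pit 2−Pit 1: −319a + 526b = −151;  Pit 3−Pit 1: −275a − 18b = 15.
Solving gives a = −0.03439, b = −0.30793.
Gradient magnitude |∇z| = √(a² + b²) = √(0.00118 + 0.09482) = 0.30984.
True dip = arctan(0.30984) = 17.2°, dipping toward N (azimuth ≈ 006°).

17.2°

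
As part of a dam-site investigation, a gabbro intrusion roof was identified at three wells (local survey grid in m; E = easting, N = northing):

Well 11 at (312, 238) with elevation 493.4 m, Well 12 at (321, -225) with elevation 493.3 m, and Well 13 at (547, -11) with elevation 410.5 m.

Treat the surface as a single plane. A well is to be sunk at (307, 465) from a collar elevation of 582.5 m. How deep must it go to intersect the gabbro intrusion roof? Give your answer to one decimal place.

88.8 m

Let the plane be z = a·E + b·N + c.
Well 12−Well 11: 9a − 463b = −0.1;  Well 13−Well 11: 235a − 249b = −82.9.
Solving gives a = −0.35995, b = −0.00678.
Then c = 493.4 − a·312 − b·238 = 607.32.
At (307, 465): z_contact = −110.50 − 3.15 + 607.32 = 493.66 m.
Depth below ground = 582.5 − 493.66 = 88.8 m.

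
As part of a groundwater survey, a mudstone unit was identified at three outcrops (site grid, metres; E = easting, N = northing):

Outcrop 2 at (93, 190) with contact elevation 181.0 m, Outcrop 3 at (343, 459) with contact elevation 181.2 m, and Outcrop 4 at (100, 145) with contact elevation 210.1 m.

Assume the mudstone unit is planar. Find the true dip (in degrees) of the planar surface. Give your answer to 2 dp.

Two edge vectors: Outcrop 2→Outcrop 3 = (250, 269, 0.2), Outcrop 2→Outcrop 4 = (7, -45, 29.1).
Normal n = (Outcrop 2→Outcrop 3) × (Outcrop 2→Outcrop 4) = (7836.9, -7273.6, -13133).
So ∂z/∂E = −n_x/n_z = 0.59673 and ∂z/∂N = −n_y/n_z = −0.55384.
Gradient magnitude |∇z| = √(a² + b²) = √(0.35609 + 0.30674) = 0.81414.
True dip = arctan(0.81414) = 39.15°, dipping toward NW (azimuth ≈ 313°).

39.15°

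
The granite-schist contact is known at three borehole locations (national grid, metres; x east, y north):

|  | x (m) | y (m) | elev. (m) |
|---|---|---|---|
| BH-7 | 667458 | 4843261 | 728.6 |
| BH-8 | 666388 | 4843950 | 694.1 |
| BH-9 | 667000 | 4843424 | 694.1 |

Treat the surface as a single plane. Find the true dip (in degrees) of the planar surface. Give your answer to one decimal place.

Two edge vectors: BH-7→BH-8 = (-1070, 689, -34.5), BH-7→BH-9 = (-458, 163, -34.5).
Normal n = (BH-7→BH-8) × (BH-7→BH-9) = (-18147, -21114, 141152).
So ∂z/∂x = −n_x/n_z = 0.12856 and ∂z/∂y = −n_y/n_z = 0.14958.
Gradient magnitude |∇z| = √(a² + b²) = √(0.01653 + 0.02238) = 0.19724.
True dip = arctan(0.19724) = 11.2°, dipping toward SW (azimuth ≈ 221°).

11.2°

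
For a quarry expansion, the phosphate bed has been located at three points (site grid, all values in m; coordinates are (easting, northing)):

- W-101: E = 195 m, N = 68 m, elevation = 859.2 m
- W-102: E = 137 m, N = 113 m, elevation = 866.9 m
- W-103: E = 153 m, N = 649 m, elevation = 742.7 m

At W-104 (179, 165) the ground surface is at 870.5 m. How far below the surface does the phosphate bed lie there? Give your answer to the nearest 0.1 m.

Two edge vectors: W-101→W-102 = (-58, 45, 7.7), W-101→W-103 = (-42, 581, -116.5).
Normal n = (W-101→W-102) × (W-101→W-103) = (-9716.2, -7080.4, -31808).
So ∂z/∂E = −n_x/n_z = −0.30546 and ∂z/∂N = −n_y/n_z = −0.22260.
Intercept c from W-101: 859.2 + 59.57 + 15.14 = 933.90.
At (179, 165): z_contact = −54.68 − 36.73 + 933.90 = 842.50 m.
Depth below ground = 870.5 − 842.50 = 28.0 m.

28.0 m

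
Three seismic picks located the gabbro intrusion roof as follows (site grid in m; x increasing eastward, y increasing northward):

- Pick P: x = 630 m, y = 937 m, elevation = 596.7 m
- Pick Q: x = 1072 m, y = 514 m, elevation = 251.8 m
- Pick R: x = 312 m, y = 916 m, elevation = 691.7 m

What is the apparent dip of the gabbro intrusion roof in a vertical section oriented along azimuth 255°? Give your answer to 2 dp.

Let the plane be z = a·x + b·y + c.
Pick Q−Pick P: 442a − 423b = −344.9;  Pick R−Pick P: −318a − 21b = 95.
Solving gives a = −0.32983, b = 0.47072.
Unit vector along 255° is (sin 255°, cos 255°) = (-0.9659, -0.2588).
Slope in that direction = a·(-0.9659) + b·(-0.2588) = 0.19676.
Apparent dip = arctan|0.19676| = 11.13° (true dip is 29.9°, so apparent ≤ true as expected).

11.13°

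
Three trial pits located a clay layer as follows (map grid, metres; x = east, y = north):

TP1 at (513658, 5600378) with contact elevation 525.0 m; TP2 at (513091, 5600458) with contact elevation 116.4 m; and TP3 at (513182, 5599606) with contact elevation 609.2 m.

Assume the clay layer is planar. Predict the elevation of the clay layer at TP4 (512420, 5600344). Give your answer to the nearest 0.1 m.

-260.9 m

Let the plane be z = a·x + b·y + c.
TP2−TP1: −567a + 80b = −408.6;  TP3−TP1: −476a − 772b = 84.2.
Solving gives a = 0.648803289, b = −0.509106691.
Then c = 525 − a·513658 − b·5600378 = 2518451.91.
At (512420, 5600344): z = 332459.8 − 2851172.6 + 2518451.91 = -260.9 m.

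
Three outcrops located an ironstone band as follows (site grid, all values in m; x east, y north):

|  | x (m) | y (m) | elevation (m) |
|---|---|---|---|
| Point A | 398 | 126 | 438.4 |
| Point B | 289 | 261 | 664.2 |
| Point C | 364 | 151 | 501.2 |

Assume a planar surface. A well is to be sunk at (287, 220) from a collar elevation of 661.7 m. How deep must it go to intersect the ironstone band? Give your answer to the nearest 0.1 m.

12.8 m

Let the plane be z = a·x + b·y + c.
Point B−Point A: −109a + 135b = 225.8;  Point C−Point A: −34a + 25b = 62.8.
Solving gives a = −1.51903, b = 0.44611.
Then c = 438.4 − a·398 − b·126 = 986.77.
At (287, 220): z_contact = −435.96 + 98.14 + 986.77 = 648.95 m.
Depth below ground = 661.7 − 648.95 = 12.8 m.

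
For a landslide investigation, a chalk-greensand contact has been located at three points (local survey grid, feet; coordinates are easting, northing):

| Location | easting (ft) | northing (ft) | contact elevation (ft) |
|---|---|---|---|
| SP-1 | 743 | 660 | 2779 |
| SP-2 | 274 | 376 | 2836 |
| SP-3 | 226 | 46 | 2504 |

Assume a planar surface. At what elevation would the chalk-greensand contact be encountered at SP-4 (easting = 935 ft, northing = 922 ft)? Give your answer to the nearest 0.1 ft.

Let the plane be z = a·easting + b·northing + c.
SP-2−SP-1: −469a − 284b = 57;  SP-3−SP-1: −517a − 614b = −275.
Solving gives a = −0.80133, b = 1.12262.
Then c = 2779 − a·743 − b·660 = 2633.46.
At (935, 922): z = −749.2 + 1035.1 + 2633.46 = 2919.3 ft.

2919.3 ft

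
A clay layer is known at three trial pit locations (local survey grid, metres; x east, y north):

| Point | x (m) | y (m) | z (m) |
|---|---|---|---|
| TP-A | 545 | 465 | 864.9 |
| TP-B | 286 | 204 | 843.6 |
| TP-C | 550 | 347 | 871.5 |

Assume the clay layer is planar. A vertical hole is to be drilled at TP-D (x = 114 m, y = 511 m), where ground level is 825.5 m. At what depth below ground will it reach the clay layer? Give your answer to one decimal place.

20.2 m

Let the plane be z = a·x + b·y + c.
TP-B−TP-A: −259a − 261b = −21.3;  TP-C−TP-A: 5a − 118b = 6.6.
Solving gives a = 0.13293, b = −0.05030.
Then c = 864.9 − a·545 − b·465 = 815.84.
At (114, 511): z_contact = 15.15 − 25.70 + 815.84 = 805.29 m.
Depth below ground = 825.5 − 805.29 = 20.2 m.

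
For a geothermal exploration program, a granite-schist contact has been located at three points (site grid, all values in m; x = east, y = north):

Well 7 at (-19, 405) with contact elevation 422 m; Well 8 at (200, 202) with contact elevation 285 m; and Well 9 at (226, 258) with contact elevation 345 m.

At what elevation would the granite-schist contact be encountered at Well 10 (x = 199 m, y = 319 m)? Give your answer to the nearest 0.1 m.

Let the plane be z = a·x + b·y + c.
Well 8−Well 7: 219a − 203b = −137;  Well 9−Well 7: 245a − 147b = −77.
Solving gives a = 0.25698, b = 0.95211.
Then c = 422 − a·-19 − b·405 = 41.28.
At (199, 319): z = 51.1 + 303.7 + 41.28 = 396.1 m.

396.1 m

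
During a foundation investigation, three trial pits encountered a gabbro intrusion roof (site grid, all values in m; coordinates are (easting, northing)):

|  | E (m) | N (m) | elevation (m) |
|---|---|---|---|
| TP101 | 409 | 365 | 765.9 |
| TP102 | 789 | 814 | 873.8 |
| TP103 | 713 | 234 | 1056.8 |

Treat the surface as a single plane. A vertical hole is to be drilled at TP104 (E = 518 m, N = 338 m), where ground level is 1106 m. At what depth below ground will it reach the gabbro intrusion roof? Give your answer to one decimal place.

244.1 m

Two edge vectors: TP101→TP102 = (380, 449, 107.9), TP101→TP103 = (304, -131, 290.9).
Normal n = (TP101→TP102) × (TP101→TP103) = (144749, -77740.4, -186276).
So ∂z/∂E = −n_x/n_z = 0.77707 and ∂z/∂N = −n_y/n_z = −0.41734.
Intercept c from TP101: 765.9 − 317.82 + 152.33 = 600.41.
At (518, 338): z_contact = 402.52 − 141.06 + 600.41 = 861.87 m.
Depth below ground = 1106 − 861.87 = 244.1 m.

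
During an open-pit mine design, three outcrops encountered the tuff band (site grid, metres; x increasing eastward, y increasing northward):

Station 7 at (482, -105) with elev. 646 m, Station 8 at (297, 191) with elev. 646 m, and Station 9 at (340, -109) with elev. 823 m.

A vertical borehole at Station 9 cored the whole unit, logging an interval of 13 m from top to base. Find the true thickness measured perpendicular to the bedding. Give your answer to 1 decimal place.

Two edge vectors: Station 7→Station 8 = (-185, 296, 0), Station 7→Station 9 = (-142, -4, 177).
Normal n = (Station 7→Station 8) × (Station 7→Station 9) = (52392, 32745, 42772).
So ∂z/∂x = −n_x/n_z = −1.22491 and ∂z/∂y = −n_y/n_z = −0.76557.
|∇z| = √(a²+b²) = 1.44448, so dip δ = arctan(1.44448) = 55.31°.
True thickness = vertical thickness × cos δ = 13 × cos 55.31° = 7.4 m.

7.4 m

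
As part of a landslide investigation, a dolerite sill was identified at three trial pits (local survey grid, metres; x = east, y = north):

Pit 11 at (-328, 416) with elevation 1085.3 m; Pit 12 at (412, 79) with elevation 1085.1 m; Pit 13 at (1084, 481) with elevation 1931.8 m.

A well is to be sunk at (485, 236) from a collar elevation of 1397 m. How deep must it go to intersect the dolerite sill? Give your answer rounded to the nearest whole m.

84 m

Two edge vectors: Pit 11→Pit 12 = (740, -337, -0.2), Pit 11→Pit 13 = (1412, 65, 846.5).
Normal n = (Pit 11→Pit 12) × (Pit 11→Pit 13) = (-285257.5, -626692.4, 523944).
So ∂z/∂x = −n_x/n_z = 0.54444 and ∂z/∂y = −n_y/n_z = 1.19611.
Intercept c from Pit 11: 1085.3 + 178.58 − 497.58 = 766.30.
At (485, 236): z_contact = 264.1 + 282.3 + 766.30 = 1312.6 m.
Depth below ground = 1397 − 1312.6 = 84 m.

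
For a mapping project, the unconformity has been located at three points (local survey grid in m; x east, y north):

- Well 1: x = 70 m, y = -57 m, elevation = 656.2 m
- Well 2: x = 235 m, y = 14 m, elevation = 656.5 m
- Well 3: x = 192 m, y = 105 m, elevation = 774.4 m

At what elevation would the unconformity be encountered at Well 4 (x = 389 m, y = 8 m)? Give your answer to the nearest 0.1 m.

Let the plane be z = a·x + b·y + c.
Well 2−Well 1: 165a + 71b = 0.3;  Well 3−Well 1: 122a + 162b = 118.2.
Solving gives a = −0.46179, b = 1.07740.
Then c = 656.2 − a·70 − b·-57 = 749.94.
At (389, 8): z = −179.6 + 8.6 + 749.94 = 578.9 m.

578.9 m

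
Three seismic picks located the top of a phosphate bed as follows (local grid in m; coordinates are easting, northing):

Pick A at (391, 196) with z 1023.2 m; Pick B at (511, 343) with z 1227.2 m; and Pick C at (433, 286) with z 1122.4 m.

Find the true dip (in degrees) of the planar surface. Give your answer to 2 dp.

Two edge vectors: Pick A→Pick B = (120, 147, 204), Pick A→Pick C = (42, 90, 99.2).
Normal n = (Pick A→Pick B) × (Pick A→Pick C) = (-3777.6, -3336, 4626).
So ∂z/∂easting = −n_x/n_z = 0.81660 and ∂z/∂northing = −n_y/n_z = 0.72114.
Gradient magnitude |∇z| = √(a² + b²) = √(0.66684 + 0.52004) = 1.08944.
True dip = arctan(1.08944) = 47.45°, dipping toward SW (azimuth ≈ 229°).

47.45°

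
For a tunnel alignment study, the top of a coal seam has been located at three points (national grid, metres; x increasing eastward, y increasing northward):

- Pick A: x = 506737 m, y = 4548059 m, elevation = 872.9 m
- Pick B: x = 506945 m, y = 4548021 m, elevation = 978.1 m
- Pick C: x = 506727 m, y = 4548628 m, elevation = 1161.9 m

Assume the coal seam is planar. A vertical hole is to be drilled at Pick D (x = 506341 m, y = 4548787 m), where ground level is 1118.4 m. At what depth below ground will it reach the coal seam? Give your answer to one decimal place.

105.9 m

Let the plane be z = a·x + b·y + c.
Pick B−Pick A: 208a − 38b = 105.2;  Pick C−Pick A: −10a + 569b = 289.
Solving gives a = 0.600488251, b = 0.518462008.
Then c = 872.9 − a·506737 − b·4548059 = −2661412.52.
At (506341, 4548787): z_contact = 304051.82 + 2358373.24 − 2661412.52 = 1012.55 m.
Depth below ground = 1118.4 − 1012.55 = 105.9 m.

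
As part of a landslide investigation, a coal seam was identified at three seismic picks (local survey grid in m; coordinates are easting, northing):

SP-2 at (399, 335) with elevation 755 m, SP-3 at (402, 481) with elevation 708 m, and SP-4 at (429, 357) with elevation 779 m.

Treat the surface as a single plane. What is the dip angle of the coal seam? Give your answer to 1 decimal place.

47.9°

Two edge vectors: SP-2→SP-3 = (3, 146, -47), SP-2→SP-4 = (30, 22, 24).
Normal n = (SP-2→SP-3) × (SP-2→SP-4) = (4538, -1482, -4314).
So ∂z/∂easting = −n_x/n_z = 1.05192 and ∂z/∂northing = −n_y/n_z = −0.34353.
Gradient magnitude |∇z| = √(a² + b²) = √(1.10654 + 0.11801) = 1.10660.
True dip = arctan(1.10660) = 47.9°, dipping toward WNW (azimuth ≈ 288°).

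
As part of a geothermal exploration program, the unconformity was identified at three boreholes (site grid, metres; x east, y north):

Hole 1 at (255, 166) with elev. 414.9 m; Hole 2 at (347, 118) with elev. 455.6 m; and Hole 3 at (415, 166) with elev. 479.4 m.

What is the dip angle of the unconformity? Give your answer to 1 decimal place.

22.3°

Let the plane be z = a·x + b·y + c.
Hole 2−Hole 1: 92a − 48b = 40.7;  Hole 3−Hole 1: 160a + 0b = 64.5.
Solving gives a = 0.40313, b = −0.07526.
Gradient magnitude |∇z| = √(a² + b²) = √(0.16251 + 0.00566) = 0.41009.
True dip = arctan(0.41009) = 22.3°, dipping toward W (azimuth ≈ 281°).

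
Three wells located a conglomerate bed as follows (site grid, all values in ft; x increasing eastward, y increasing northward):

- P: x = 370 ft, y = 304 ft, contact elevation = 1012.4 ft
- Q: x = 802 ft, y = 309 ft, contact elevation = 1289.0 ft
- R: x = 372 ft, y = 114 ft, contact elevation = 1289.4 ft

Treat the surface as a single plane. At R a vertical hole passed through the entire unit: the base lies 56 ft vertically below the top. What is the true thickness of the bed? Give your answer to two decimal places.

29.78 ft

Let the plane be z = a·x + b·y + c.
Q−P: 432a + 5b = 276.6;  R−P: 2a − 190b = 277.
Solving gives a = 0.65707, b = −1.45098.
|∇z| = √(a²+b²) = 1.59282, so dip δ = arctan(1.59282) = 57.88°.
True thickness = vertical thickness × cos δ = 56 × cos 57.88° = 29.78 ft.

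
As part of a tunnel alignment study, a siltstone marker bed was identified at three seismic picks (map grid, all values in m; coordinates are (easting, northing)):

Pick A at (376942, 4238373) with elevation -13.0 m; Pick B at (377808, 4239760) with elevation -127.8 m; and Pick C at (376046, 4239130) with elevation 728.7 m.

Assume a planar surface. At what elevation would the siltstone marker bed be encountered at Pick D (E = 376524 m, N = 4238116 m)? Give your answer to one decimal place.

Two edge vectors: Pick A→Pick B = (866, 1387, -114.8), Pick A→Pick C = (-896, 757, 741.7).
Normal n = (Pick A→Pick B) × (Pick A→Pick C) = (1115641.5, -539451.4, 1898314).
So ∂z/∂E = −n_x/n_z = −0.587701244 and ∂z/∂N = −n_y/n_z = 0.284173956.
Intercept c from Pick A: -13 + 221529.28 − 1204435.22 = −982918.94.
At (376524, 4238116): z = −221283.6 + 1204362.2 − 982918.94 = 159.6 m.

159.6 m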